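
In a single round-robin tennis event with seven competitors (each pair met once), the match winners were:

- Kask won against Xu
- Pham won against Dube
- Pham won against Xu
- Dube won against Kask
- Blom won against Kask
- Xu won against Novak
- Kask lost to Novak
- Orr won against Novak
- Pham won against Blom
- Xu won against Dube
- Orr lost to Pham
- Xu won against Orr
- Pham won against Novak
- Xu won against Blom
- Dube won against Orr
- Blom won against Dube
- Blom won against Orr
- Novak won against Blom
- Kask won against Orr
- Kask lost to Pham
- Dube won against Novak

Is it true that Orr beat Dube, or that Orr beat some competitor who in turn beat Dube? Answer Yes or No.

No

Orr did not beat Dube directly.
Orr beat Novak, but each of them lost to Dube. No two-step path.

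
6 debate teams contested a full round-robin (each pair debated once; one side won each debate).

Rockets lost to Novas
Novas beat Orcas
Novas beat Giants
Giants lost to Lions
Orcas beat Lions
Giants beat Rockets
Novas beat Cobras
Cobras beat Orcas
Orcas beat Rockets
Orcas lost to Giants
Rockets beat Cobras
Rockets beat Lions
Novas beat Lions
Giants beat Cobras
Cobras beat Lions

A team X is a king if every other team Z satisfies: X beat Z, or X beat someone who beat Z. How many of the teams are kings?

1

Cobras cannot reach Novas in two steps.
Giants cannot reach Novas in two steps.
Novas reaches everyone (king).
Orcas cannot reach Novas in two steps.
Lions cannot reach Novas in two steps.
Rockets cannot reach Novas in two steps.
Kings: Novas — 1.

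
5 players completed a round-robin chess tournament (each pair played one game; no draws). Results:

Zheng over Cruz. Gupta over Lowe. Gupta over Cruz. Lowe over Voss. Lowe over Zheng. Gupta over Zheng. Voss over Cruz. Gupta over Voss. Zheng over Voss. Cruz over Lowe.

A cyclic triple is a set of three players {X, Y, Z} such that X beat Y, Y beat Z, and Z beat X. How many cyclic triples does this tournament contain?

2

Of the C(5,3) = 10 triples, the cyclic ones are: {Zheng, Lowe, Cruz}; {Lowe, Cruz, Voss}.
That is 2.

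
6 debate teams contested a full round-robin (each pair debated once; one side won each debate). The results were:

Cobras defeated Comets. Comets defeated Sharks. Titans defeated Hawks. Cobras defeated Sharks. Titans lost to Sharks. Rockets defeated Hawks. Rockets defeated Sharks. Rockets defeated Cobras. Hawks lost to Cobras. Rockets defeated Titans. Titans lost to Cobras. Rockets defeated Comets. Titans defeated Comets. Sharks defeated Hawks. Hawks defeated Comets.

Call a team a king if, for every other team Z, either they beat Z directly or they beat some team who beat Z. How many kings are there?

1

Titans cannot reach Cobras, Rockets in two steps.
Cobras cannot reach Rockets in two steps.
Rockets reaches everyone (king).
Sharks cannot reach Cobras, Rockets in two steps.
Comets cannot reach Cobras, Rockets in two steps.
Hawks cannot reach Titans, Cobras, Rockets in two steps.
Kings: Rockets — 1.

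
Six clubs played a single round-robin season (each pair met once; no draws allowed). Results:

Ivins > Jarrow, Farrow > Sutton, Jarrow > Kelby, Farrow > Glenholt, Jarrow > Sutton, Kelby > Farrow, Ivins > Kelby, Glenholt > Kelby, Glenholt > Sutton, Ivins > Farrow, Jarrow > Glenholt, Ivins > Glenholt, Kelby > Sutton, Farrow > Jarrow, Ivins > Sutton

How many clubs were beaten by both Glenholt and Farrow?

Glenholt beat: Sutton, Kelby.
Farrow beat: Glenholt, Sutton, Jarrow.
Both beat: Sutton — 1.

1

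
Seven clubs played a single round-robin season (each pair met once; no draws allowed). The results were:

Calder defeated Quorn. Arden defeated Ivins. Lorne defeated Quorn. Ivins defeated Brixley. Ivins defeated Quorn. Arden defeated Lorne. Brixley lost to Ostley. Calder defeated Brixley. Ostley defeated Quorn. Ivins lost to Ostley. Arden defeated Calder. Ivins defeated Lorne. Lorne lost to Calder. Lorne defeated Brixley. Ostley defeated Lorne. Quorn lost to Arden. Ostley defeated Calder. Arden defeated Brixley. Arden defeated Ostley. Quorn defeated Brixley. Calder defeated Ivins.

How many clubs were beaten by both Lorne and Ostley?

2

Lorne beat: Brixley, Quorn.
Ostley beat: Ivins, Brixley, Lorne, Quorn, Calder.
Both beat: Brixley, Quorn — 2.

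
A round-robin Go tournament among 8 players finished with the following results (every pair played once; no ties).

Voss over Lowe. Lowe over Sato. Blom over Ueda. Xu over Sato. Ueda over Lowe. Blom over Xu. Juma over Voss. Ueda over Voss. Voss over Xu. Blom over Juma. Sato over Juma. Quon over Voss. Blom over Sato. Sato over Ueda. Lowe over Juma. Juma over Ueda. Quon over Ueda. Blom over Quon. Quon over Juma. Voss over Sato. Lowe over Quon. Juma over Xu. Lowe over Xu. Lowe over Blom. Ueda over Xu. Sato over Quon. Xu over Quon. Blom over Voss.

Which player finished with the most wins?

Blom

Win totals: Blom 6, Xu 2, Juma 3, Quon 3, Lowe 5, Sato 3, Voss 3, Ueda 3.
Blom leads with 6 wins (next highest: 5).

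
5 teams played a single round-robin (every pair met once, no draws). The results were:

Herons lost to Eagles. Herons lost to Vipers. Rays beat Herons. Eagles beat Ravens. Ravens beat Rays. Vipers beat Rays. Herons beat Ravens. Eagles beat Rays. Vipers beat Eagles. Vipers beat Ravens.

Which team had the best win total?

Vipers

Win totals: Herons 1, Rays 1, Vipers 4, Ravens 1, Eagles 3.
Vipers leads with 4 wins (next highest: 3).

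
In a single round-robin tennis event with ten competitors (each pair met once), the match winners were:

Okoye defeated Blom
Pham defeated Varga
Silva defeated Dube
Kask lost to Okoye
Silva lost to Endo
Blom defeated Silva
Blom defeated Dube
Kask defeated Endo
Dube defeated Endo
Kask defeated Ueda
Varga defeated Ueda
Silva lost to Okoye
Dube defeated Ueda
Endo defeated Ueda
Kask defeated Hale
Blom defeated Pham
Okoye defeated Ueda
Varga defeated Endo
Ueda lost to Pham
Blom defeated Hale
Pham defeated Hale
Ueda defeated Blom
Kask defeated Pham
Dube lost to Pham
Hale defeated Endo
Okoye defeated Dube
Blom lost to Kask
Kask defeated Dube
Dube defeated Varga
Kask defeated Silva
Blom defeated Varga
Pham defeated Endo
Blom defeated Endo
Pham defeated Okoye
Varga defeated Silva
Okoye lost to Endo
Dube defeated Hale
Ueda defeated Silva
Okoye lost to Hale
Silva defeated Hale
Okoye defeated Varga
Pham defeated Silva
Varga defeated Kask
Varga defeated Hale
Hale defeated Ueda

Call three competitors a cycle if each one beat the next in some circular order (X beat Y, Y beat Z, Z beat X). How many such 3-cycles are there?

Win totals: Hale 3, Ueda 2, Endo 3, Varga 5, Blom 6, Dube 4, Pham 7, Silva 2, Okoye 6, Kask 7.
A competitor with w wins dominates both others in C(w,2) triples; summing gives 3 + 1 + 3 + 10 + 15 + 6 + 21 + 1 + 15 + 21 = 96 transitive triples.
Total triples C(10,3) = 120, so cyclic triples = 120 − 96 = 24.

24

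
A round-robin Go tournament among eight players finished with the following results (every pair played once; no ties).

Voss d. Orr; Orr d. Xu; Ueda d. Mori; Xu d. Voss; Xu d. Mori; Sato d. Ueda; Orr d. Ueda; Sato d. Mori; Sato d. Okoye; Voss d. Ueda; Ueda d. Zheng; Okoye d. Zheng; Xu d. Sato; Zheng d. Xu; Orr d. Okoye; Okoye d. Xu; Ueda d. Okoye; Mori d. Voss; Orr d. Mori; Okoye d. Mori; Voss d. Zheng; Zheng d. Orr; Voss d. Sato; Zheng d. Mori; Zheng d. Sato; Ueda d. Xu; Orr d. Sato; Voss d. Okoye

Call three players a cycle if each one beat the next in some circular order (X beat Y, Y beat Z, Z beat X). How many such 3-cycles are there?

15

Win totals: Voss 5, Orr 5, Okoye 3, Xu 3, Ueda 4, Zheng 4, Mori 1, Sato 3.
A player with w wins dominates both others in C(w,2) triples; summing gives 10 + 10 + 3 + 3 + 6 + 6 + 0 + 3 = 41 transitive triples.
Total triples C(8,3) = 56, so cyclic triples = 56 − 41 = 15.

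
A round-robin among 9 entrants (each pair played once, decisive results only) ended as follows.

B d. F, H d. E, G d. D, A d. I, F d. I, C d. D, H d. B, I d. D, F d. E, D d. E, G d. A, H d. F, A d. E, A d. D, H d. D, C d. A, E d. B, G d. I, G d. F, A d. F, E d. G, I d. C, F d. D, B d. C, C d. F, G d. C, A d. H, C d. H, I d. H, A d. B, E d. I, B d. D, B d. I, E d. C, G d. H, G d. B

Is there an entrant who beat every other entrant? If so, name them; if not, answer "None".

None

Highest win total is G with 7 (out of 8 possible).
G lost to E, so no entrant went undefeated.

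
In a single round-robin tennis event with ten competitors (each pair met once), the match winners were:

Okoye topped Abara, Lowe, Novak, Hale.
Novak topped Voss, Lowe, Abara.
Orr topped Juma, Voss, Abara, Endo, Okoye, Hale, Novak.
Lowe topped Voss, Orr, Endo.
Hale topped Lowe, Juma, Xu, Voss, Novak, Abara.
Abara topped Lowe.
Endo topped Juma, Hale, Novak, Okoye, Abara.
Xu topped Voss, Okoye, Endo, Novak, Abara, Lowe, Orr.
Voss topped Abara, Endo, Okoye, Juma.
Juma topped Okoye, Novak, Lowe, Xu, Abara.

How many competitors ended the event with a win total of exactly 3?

Win totals: Orr 7, Hale 6, Voss 4, Okoye 4, Lowe 3, Xu 7, Novak 3, Abara 1, Endo 5, Juma 5.
Exactly 3: Lowe, Novak — 2 competitors.

2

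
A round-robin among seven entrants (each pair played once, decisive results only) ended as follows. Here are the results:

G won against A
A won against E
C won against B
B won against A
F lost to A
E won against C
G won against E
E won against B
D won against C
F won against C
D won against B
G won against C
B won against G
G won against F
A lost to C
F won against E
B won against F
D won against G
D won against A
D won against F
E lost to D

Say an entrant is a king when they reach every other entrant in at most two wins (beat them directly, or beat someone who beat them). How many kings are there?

A cannot reach D, G in two steps.
B cannot reach D in two steps.
C cannot reach D in two steps.
D reaches everyone (king).
E cannot reach D in two steps.
F cannot reach D, G in two steps.
G cannot reach D in two steps.
Kings: D — 1.

1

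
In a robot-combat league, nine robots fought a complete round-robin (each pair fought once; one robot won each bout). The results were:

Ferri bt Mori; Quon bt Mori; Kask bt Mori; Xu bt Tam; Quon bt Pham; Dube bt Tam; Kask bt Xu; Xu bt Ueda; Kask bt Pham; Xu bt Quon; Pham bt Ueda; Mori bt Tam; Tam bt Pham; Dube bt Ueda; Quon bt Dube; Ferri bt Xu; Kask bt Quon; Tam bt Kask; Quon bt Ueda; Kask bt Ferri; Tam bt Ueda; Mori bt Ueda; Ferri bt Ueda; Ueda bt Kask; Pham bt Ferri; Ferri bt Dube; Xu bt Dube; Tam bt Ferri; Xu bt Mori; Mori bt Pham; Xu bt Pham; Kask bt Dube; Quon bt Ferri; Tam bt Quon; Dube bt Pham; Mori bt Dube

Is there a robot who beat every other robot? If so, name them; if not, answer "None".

Highest win total is Xu with 6 (out of 8 possible).
Xu lost to Kask, Ferri, so no robot went undefeated.

None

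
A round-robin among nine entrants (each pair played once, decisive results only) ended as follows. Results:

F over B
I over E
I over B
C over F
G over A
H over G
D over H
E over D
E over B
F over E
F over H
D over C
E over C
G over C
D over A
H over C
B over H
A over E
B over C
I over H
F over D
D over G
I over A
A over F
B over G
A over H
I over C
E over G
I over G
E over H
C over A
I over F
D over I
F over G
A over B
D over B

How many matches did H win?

H's results: beat C, G; lost to A, B, D, E, F, I.
That is 2 wins.

2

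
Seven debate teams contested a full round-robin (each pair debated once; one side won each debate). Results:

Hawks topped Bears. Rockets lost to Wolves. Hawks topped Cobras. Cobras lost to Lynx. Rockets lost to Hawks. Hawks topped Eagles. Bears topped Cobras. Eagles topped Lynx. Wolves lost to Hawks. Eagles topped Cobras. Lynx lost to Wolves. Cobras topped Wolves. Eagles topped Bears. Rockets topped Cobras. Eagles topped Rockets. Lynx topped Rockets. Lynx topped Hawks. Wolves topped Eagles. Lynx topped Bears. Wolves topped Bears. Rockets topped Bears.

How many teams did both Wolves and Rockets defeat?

1

Wolves beat: Eagles, Rockets, Bears, Lynx.
Rockets beat: Bears, Cobras.
Both beat: Bears — 1.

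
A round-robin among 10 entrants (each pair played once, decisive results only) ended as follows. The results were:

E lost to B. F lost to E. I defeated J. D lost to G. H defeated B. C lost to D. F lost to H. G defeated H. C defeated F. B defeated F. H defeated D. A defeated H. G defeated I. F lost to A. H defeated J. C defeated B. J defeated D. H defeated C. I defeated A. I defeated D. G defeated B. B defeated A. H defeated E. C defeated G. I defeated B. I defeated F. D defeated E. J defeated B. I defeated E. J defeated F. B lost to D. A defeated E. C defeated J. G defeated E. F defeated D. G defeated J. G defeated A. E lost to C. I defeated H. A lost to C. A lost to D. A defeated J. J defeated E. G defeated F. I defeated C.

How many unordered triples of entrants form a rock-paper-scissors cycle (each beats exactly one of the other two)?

Win totals: A 4, B 3, C 6, D 4, E 1, F 1, G 8, H 6, I 8, J 4.
An entrant with w wins dominates both others in C(w,2) triples; summing gives 6 + 3 + 15 + 6 + 0 + 0 + 28 + 15 + 28 + 6 = 107 transitive triples.
Total triples C(10,3) = 120, so cyclic triples = 120 − 107 = 13.

13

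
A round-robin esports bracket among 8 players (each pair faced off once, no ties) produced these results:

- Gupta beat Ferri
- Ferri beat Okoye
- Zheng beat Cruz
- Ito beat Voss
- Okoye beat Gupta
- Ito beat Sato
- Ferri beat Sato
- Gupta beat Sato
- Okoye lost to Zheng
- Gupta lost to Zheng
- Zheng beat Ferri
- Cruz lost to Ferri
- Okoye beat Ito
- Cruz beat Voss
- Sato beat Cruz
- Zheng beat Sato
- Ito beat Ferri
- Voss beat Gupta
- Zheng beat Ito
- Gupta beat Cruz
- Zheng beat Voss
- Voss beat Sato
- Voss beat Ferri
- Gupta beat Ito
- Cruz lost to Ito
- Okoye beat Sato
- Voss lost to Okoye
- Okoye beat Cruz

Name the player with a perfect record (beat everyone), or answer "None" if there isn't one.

Zheng has 7 wins out of 7 opponents — a perfect record.

Zheng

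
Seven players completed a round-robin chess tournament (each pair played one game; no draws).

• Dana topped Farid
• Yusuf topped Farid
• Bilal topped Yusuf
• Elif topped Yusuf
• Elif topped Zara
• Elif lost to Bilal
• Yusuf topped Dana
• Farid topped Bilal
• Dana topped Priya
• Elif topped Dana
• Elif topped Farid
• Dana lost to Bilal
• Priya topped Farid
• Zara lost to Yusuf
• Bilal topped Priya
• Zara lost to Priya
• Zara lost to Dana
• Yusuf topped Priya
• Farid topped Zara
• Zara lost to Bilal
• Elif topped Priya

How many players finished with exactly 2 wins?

2

Win totals: Bilal 5, Zara 0, Priya 2, Dana 3, Yusuf 4, Farid 2, Elif 5.
Exactly 2: Priya, Farid — 2 players.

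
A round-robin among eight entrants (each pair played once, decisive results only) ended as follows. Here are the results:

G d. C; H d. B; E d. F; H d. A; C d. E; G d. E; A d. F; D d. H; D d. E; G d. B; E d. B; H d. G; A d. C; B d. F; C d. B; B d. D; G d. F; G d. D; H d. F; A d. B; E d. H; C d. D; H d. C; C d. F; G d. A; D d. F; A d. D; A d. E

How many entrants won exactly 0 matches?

1

Win totals: A 5, B 2, C 4, D 3, E 3, F 0, G 6, H 5.
Exactly 0: F — 1 entrant.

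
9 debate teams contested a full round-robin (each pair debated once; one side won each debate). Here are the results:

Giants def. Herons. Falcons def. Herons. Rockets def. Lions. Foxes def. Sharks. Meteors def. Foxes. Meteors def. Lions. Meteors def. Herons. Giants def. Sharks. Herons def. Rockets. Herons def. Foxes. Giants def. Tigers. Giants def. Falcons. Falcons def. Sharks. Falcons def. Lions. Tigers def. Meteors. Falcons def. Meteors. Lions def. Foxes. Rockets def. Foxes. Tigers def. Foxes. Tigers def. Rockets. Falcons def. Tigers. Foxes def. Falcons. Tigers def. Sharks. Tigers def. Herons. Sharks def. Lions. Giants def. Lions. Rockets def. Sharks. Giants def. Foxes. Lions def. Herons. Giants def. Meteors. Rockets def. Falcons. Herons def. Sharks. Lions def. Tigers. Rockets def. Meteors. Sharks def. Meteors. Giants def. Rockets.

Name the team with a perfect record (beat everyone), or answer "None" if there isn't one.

Giants

Giants has 8 wins out of 8 opponents — a perfect record.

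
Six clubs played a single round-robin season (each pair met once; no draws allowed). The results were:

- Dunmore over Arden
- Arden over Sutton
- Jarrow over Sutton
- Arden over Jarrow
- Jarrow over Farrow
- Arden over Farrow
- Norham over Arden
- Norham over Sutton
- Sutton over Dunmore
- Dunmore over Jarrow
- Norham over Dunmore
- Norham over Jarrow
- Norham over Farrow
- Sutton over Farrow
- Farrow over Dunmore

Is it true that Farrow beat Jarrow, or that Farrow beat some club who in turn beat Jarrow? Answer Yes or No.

Yes

Farrow did not beat Jarrow directly.
Farrow beat Dunmore. Of those, Dunmore beat Jarrow.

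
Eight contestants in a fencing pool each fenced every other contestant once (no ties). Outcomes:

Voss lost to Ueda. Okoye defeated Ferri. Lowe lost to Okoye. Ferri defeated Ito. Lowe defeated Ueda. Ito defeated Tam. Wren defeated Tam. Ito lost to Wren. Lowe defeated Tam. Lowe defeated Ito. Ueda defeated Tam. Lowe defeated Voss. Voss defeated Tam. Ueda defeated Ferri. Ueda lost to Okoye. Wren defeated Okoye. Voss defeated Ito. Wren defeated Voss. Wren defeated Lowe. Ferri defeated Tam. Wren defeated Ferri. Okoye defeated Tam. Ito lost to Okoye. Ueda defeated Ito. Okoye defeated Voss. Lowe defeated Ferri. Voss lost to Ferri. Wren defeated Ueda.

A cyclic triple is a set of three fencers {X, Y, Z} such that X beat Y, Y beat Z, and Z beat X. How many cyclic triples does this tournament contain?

Win totals: Lowe 5, Tam 0, Wren 7, Okoye 6, Ito 1, Ueda 4, Voss 2, Ferri 3.
A fencer with w wins dominates both others in C(w,2) triples; summing gives 10 + 0 + 21 + 15 + 0 + 6 + 1 + 3 = 56 transitive triples.
Total triples C(8,3) = 56, so cyclic triples = 56 − 56 = 0.

0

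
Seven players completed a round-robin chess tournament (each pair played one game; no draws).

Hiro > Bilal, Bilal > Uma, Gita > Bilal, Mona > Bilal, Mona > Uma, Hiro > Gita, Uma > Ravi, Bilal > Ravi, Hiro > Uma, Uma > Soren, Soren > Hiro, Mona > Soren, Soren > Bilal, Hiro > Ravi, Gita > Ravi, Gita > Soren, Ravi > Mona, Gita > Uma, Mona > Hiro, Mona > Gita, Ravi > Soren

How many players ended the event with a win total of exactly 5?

1

Win totals: Mona 5, Bilal 2, Soren 2, Hiro 4, Gita 4, Uma 2, Ravi 2.
Exactly 5: Mona — 1 player.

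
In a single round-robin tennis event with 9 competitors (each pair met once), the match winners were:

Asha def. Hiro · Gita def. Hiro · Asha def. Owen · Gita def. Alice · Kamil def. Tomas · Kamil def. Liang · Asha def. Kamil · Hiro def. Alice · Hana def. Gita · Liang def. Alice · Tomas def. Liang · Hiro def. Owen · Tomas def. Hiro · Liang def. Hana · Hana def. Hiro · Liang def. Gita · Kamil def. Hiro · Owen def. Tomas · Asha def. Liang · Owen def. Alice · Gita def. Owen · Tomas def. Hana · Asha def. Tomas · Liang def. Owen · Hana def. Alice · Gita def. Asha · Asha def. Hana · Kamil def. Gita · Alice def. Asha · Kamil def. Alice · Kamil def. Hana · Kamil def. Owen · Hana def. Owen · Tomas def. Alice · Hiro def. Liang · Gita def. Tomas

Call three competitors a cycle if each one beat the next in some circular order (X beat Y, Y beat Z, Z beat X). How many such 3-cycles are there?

Win totals: Owen 2, Hiro 3, Gita 5, Kamil 7, Alice 1, Liang 4, Tomas 4, Asha 6, Hana 4.
A competitor with w wins dominates both others in C(w,2) triples; summing gives 1 + 3 + 10 + 21 + 0 + 6 + 6 + 15 + 6 = 68 transitive triples.
Total triples C(9,3) = 84, so cyclic triples = 84 − 68 = 16.

16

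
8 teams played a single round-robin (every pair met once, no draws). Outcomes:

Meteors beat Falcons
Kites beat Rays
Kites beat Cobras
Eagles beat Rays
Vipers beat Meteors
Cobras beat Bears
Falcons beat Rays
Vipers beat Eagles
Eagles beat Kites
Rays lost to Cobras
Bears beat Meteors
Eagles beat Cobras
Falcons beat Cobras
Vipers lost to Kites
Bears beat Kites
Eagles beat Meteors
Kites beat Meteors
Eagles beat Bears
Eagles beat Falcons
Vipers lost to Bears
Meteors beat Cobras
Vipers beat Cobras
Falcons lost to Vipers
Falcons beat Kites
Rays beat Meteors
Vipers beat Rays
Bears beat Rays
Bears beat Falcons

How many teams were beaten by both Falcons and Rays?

0

Falcons beat: Cobras, Rays, Kites.
Rays beat: Meteors.
No one was beaten by both.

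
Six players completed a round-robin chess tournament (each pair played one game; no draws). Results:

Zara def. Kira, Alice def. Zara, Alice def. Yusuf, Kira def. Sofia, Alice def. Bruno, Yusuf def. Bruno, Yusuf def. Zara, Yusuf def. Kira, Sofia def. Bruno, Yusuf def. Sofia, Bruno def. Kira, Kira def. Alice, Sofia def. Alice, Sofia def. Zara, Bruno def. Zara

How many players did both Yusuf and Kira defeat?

1

Yusuf beat: Bruno, Zara, Kira, Sofia.
Kira beat: Alice, Sofia.
Both beat: Sofia — 1.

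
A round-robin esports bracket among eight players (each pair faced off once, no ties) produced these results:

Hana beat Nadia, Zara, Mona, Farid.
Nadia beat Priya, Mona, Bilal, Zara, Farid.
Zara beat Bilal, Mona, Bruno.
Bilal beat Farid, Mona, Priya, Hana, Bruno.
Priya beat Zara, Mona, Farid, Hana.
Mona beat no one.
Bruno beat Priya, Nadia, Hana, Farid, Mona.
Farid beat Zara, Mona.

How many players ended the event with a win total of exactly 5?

Win totals: Farid 2, Nadia 5, Bilal 5, Bruno 5, Mona 0, Priya 4, Zara 3, Hana 4.
Exactly 5: Nadia, Bilal, Bruno — 3 players.

3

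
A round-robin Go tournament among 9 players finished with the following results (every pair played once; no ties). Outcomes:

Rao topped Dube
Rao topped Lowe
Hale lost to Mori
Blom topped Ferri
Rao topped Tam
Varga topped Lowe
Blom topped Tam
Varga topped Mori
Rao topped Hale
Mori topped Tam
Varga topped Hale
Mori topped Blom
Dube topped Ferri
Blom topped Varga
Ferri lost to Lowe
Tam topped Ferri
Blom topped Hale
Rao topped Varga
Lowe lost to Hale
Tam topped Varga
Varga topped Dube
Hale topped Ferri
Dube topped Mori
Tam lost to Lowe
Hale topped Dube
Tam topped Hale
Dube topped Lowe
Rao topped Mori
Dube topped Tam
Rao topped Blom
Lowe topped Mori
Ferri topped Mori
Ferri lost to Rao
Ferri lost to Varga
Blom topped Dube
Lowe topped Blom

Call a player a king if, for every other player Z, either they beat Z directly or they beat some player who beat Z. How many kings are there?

Mori cannot reach Rao in two steps.
Dube cannot reach Rao in two steps.
Blom cannot reach Rao in two steps.
Lowe cannot reach Rao in two steps.
Varga cannot reach Rao in two steps.
Ferri cannot reach Dube, Lowe, Varga, Rao in two steps.
Hale cannot reach Varga, Rao in two steps.
Tam cannot reach Blom, Rao in two steps.
Rao reaches everyone (king).
Kings: Rao — 1.

1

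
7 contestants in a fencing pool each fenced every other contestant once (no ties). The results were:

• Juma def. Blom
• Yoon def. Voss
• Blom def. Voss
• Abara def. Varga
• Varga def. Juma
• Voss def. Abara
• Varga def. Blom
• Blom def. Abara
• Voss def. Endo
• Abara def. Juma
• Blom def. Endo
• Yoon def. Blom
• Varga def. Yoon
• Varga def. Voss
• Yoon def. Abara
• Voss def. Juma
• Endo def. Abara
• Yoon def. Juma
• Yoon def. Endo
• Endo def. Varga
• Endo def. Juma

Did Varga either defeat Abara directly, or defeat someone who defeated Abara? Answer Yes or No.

Varga did not beat Abara directly.
Varga beat Yoon, Juma, Voss, Blom. Of those, Yoon beat Abara.

Yes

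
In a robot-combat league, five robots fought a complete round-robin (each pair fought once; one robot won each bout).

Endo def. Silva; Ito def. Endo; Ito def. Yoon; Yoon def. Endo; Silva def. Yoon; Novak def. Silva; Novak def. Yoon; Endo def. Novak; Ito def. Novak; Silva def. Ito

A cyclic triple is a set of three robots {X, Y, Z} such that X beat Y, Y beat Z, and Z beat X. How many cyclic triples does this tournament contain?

4

Of the C(5,3) = 10 triples, the cyclic ones are: {Yoon, Novak, Endo}; {Yoon, Endo, Silva}; {Novak, Silva, Ito}; {Endo, Silva, Ito}.
That is 4.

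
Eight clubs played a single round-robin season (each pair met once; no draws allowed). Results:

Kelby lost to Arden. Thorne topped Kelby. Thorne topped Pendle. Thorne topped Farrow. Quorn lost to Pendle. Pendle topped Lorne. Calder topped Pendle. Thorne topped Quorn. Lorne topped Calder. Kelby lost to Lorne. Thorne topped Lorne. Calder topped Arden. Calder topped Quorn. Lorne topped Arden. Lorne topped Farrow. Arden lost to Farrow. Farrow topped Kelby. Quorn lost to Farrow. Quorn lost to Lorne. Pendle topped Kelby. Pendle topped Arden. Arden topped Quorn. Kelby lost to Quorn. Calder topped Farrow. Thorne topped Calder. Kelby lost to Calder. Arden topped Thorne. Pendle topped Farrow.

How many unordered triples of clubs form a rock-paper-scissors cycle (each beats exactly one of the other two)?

Win totals: Thorne 6, Lorne 5, Quorn 1, Farrow 3, Pendle 5, Calder 5, Arden 3, Kelby 0.
A club with w wins dominates both others in C(w,2) triples; summing gives 15 + 10 + 0 + 3 + 10 + 10 + 3 + 0 = 51 transitive triples.
Total triples C(8,3) = 56, so cyclic triples = 56 − 51 = 5.

5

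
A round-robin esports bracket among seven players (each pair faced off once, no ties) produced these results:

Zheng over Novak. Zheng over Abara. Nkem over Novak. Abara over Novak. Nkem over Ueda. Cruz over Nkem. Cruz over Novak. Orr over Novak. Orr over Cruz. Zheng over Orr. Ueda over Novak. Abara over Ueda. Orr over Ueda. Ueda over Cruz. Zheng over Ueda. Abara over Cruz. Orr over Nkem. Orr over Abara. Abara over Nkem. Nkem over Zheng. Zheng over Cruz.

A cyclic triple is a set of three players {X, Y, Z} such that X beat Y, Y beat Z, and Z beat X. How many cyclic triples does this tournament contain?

Win totals: Zheng 5, Orr 5, Abara 4, Novak 0, Nkem 3, Ueda 2, Cruz 2.
A player with w wins dominates both others in C(w,2) triples; summing gives 10 + 10 + 6 + 0 + 3 + 1 + 1 = 31 transitive triples.
Total triples C(7,3) = 35, so cyclic triples = 35 − 31 = 4.

4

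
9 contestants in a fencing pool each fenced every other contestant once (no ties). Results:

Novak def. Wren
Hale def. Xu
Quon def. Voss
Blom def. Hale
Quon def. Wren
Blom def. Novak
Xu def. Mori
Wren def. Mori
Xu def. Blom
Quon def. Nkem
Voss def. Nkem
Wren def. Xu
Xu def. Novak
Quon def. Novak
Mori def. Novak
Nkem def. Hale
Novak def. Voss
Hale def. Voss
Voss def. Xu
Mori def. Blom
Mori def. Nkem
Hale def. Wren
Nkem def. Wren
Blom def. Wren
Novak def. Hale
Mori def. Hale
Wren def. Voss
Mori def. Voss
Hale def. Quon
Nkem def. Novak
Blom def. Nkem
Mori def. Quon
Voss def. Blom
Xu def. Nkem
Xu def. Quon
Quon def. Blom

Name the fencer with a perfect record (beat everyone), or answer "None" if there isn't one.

Highest win total is Mori with 6 (out of 8 possible).
Mori lost to Xu, Wren, so no fencer went undefeated.

None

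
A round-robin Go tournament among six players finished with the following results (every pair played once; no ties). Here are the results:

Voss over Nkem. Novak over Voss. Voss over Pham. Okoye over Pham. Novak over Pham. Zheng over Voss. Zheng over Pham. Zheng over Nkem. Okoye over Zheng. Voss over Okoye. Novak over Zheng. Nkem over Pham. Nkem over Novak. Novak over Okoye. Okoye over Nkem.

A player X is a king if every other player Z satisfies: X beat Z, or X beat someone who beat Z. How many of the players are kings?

Novak reaches everyone (king).
Okoye reaches everyone (king).
Zheng reaches everyone (king).
Nkem reaches everyone (king).
Pham cannot reach Novak, Okoye, Zheng, Nkem, Voss in two steps.
Voss reaches everyone (king).
Kings: Novak, Okoye, Zheng, Nkem, Voss — 5.

5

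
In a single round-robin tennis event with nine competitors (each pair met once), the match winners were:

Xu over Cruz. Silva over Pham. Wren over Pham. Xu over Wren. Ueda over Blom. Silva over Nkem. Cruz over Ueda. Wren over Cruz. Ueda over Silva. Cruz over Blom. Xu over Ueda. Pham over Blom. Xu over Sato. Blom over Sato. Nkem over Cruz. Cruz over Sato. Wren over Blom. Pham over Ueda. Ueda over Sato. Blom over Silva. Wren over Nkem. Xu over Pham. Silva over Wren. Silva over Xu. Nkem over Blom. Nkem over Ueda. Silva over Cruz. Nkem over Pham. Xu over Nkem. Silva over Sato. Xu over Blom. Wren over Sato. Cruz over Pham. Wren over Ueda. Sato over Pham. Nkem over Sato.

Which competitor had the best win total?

Win totals: Cruz 4, Sato 1, Wren 6, Xu 7, Ueda 3, Silva 6, Nkem 5, Blom 2, Pham 2.
Xu leads with 7 wins (next highest: 6).

Xu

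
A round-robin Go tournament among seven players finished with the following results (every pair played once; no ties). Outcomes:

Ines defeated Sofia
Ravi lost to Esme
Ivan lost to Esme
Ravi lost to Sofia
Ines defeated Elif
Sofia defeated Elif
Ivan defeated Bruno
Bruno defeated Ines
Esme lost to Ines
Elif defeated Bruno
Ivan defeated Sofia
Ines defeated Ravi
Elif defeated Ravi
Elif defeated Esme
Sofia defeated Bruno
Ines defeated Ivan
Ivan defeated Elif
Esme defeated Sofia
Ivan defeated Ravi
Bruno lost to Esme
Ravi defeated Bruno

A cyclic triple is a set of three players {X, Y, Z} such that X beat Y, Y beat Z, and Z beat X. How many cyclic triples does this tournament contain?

7

Win totals: Ravi 1, Sofia 3, Bruno 1, Ivan 4, Esme 4, Ines 5, Elif 3.
A player with w wins dominates both others in C(w,2) triples; summing gives 0 + 3 + 0 + 6 + 6 + 10 + 3 = 28 transitive triples.
Total triples C(7,3) = 35, so cyclic triples = 35 − 28 = 7.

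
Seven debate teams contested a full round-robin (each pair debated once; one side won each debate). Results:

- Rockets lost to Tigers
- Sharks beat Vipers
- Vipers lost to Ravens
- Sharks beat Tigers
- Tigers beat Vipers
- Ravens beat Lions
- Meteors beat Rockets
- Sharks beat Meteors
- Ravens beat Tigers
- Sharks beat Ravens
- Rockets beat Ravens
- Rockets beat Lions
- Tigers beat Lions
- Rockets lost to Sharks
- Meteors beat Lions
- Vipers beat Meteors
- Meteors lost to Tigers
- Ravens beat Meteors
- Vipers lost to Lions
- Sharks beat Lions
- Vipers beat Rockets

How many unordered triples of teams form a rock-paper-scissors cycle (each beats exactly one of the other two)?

Win totals: Vipers 2, Sharks 6, Tigers 4, Meteors 2, Lions 1, Rockets 2, Ravens 4.
A team with w wins dominates both others in C(w,2) triples; summing gives 1 + 15 + 6 + 1 + 0 + 1 + 6 = 30 transitive triples.
Total triples C(7,3) = 35, so cyclic triples = 35 − 30 = 5.

5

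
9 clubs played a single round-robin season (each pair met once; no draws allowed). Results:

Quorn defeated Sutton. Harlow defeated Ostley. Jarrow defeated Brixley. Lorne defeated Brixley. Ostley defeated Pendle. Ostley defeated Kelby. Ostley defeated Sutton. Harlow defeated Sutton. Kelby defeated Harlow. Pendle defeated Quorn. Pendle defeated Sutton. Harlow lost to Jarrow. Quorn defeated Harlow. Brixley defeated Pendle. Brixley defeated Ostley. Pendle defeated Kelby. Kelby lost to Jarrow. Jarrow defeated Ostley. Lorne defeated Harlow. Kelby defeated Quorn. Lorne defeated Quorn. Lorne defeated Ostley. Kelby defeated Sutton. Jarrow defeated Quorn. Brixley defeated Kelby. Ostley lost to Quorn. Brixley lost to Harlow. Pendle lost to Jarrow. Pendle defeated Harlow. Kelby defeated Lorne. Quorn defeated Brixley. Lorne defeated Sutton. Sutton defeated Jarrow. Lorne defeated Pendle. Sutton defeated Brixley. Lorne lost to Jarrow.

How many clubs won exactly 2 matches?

1

Win totals: Ostley 3, Jarrow 7, Kelby 4, Sutton 2, Harlow 3, Quorn 4, Lorne 6, Brixley 3, Pendle 4.
Exactly 2: Sutton — 1 club.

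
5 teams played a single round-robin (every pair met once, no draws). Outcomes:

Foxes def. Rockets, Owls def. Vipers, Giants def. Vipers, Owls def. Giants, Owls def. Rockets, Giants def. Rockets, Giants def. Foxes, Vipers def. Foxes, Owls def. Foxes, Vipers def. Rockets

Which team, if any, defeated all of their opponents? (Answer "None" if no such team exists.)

Owls has 4 wins out of 4 opponents — a perfect record.

Owls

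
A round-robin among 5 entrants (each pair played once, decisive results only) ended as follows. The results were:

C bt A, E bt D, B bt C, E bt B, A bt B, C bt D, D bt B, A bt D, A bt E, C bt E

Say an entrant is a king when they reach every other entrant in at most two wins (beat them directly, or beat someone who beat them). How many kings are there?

3

A reaches everyone (king).
B reaches everyone (king).
C reaches everyone (king).
D cannot reach A, E in two steps.
E cannot reach A in two steps.
Kings: A, B, C — 3.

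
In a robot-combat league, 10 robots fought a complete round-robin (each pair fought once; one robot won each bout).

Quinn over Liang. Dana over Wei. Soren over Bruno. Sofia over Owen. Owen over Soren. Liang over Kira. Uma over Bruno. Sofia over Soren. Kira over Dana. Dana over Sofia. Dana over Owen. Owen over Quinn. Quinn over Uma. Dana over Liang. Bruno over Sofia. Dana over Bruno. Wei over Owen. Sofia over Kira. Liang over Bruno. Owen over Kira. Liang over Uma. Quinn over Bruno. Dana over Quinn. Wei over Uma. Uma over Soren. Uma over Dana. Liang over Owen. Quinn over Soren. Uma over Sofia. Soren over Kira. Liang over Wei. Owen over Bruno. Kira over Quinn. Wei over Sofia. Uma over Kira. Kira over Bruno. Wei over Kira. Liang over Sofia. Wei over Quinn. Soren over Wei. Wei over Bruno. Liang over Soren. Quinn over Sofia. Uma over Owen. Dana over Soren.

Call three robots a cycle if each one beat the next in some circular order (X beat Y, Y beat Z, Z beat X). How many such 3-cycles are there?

23

Win totals: Owen 4, Soren 3, Sofia 3, Wei 6, Dana 7, Uma 6, Bruno 1, Liang 7, Kira 3, Quinn 5.
A robot with w wins dominates both others in C(w,2) triples; summing gives 6 + 3 + 3 + 15 + 21 + 15 + 0 + 21 + 3 + 10 = 97 transitive triples.
Total triples C(10,3) = 120, so cyclic triples = 120 − 97 = 23.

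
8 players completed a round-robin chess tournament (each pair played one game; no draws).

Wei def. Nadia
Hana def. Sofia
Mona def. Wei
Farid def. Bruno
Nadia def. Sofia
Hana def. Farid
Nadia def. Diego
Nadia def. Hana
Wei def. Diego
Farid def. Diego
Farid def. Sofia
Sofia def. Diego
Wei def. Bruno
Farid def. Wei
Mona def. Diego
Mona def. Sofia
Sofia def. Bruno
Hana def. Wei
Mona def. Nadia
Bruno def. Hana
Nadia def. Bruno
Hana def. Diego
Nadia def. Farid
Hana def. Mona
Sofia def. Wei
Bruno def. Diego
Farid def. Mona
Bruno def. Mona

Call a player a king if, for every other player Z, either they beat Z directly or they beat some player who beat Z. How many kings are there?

6

Hana reaches everyone (king).
Farid reaches everyone (king).
Mona reaches everyone (king).
Wei reaches everyone (king).
Nadia reaches everyone (king).
Bruno reaches everyone (king).
Sofia cannot reach Farid in two steps.
Diego cannot reach Hana, Farid, Mona, Wei, Nadia, Bruno, Sofia in two steps.
Kings: Hana, Farid, Mona, Wei, Nadia, Bruno — 6.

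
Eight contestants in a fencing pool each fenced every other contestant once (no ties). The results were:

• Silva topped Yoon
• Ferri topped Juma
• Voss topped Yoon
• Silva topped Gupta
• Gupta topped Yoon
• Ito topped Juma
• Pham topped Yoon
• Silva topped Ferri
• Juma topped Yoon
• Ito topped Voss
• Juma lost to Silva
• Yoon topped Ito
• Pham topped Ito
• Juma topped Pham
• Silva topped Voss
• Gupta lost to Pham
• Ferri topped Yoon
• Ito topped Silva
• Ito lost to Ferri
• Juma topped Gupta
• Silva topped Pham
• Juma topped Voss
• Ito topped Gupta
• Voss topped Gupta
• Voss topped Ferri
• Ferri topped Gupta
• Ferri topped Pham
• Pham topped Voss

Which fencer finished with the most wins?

Win totals: Pham 4, Yoon 1, Ferri 5, Ito 4, Gupta 1, Silva 6, Voss 3, Juma 4.
Silva leads with 6 wins (next highest: 5).

Silva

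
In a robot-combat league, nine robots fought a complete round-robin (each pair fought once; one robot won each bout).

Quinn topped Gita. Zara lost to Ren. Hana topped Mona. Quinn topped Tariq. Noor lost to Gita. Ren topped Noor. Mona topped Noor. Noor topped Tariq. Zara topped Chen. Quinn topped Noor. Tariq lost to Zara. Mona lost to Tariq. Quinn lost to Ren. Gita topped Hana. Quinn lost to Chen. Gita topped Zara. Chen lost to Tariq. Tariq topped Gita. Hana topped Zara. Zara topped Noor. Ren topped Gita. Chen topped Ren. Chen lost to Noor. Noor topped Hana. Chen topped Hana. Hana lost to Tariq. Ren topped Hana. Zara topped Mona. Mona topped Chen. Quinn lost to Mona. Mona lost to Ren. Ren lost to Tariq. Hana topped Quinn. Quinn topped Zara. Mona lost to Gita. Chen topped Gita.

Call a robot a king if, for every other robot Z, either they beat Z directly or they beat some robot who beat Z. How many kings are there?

Gita cannot reach Ren in two steps.
Chen reaches everyone (king).
Mona reaches everyone (king).
Tariq reaches everyone (king).
Ren reaches everyone (king).
Quinn reaches everyone (king).
Noor reaches everyone (king).
Hana cannot reach Ren in two steps.
Zara reaches everyone (king).
Kings: Chen, Mona, Tariq, Ren, Quinn, Noor, Zara — 7.

7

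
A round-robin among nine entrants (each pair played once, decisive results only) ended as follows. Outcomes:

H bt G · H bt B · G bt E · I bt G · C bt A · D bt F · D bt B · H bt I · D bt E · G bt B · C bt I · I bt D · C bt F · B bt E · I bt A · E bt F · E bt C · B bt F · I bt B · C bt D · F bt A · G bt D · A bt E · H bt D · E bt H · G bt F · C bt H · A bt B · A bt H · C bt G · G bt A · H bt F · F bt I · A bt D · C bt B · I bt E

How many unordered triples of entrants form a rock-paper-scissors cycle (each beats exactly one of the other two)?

19

Win totals: A 4, B 2, C 7, D 3, E 3, F 2, G 5, H 5, I 5.
An entrant with w wins dominates both others in C(w,2) triples; summing gives 6 + 1 + 21 + 3 + 3 + 1 + 10 + 10 + 10 = 65 transitive triples.
Total triples C(9,3) = 84, so cyclic triples = 84 − 65 = 19.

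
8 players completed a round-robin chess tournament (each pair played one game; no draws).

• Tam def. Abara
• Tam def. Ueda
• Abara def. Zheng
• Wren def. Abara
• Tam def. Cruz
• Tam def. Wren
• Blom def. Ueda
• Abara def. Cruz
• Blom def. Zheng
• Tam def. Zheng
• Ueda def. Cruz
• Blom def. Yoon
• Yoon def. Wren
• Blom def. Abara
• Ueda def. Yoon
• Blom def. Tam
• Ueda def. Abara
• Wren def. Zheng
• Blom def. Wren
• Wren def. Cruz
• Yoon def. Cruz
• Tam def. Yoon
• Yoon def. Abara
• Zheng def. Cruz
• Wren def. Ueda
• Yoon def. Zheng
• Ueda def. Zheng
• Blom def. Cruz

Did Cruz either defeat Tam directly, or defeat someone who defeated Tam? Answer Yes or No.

Cruz did not beat Tam directly.
Cruz beat no one, so there is no intermediate player.

No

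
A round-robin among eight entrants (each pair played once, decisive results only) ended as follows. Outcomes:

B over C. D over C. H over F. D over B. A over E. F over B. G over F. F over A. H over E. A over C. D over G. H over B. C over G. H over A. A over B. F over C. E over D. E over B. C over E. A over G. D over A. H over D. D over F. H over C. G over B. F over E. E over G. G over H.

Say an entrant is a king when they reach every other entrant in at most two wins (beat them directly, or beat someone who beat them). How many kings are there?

5

A reaches everyone (king).
B cannot reach A, D, F, H in two steps.
C cannot reach A in two steps.
D reaches everyone (king).
E reaches everyone (king).
F cannot reach H in two steps.
G reaches everyone (king).
H reaches everyone (king).
Kings: A, D, E, G, H — 5.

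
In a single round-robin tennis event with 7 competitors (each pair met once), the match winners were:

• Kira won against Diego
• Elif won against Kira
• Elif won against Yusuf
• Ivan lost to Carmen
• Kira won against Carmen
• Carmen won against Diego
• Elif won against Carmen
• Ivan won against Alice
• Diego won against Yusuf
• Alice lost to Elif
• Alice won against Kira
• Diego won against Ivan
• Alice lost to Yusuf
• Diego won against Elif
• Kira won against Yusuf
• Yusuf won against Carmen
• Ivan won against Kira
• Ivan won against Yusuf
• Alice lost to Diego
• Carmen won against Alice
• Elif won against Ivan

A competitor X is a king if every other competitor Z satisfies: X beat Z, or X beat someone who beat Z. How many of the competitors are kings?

Ivan cannot reach Elif in two steps.
Diego reaches everyone (king).
Elif reaches everyone (king).
Carmen reaches everyone (king).
Kira reaches everyone (king).
Alice cannot reach Ivan, Elif in two steps.
Yusuf cannot reach Elif in two steps.
Kings: Diego, Elif, Carmen, Kira — 4.

4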